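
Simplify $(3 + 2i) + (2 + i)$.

(3 + 2) + (2 + 1)i = 5 + 3i


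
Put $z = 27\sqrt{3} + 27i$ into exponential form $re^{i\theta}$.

r = |z| = sqrt((27*sqrt(3))^2 + (27)^2) = sqrt(2187 + 729) = sqrt(2916) = 54
θ = arctan(b/a) = arctan(27/46.7654) (quadrant-adjusted) = 30° = π/6
z = 54e^(i*π/6)


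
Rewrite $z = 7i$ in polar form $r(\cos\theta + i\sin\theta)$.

r = |z| = sqrt(a^2 + b^2) = sqrt((0)^2 + (7)^2) = sqrt(0 + 49) = sqrt(49) = 7
a = 0 and b > 0, so z lies on the positive imaginary axis: θ = 90°
z = 7(cos 90° + i sin 90°)


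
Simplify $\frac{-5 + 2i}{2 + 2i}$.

Multiply numerator and denominator by conjugate (2 - 2i):
= (-5 + 2i)(2 - 2i) / (2^2 + 2^2)
= (-6 + 14i) / 8
Divide through by 2: (-3 + 7i) / 4
= -3/4 + (7/4)i


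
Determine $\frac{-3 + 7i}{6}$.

Divisor is real, so divide each part by 6:
= -1/2 + (7/6)i


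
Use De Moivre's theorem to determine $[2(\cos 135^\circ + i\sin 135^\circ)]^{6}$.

By De Moivre: z^n = r^n(cos(nθ) + i sin(nθ))
= 2^6(cos(6*135°) + i sin(6*135°))
= 64(cos 90° + i sin 90°)
= 64i


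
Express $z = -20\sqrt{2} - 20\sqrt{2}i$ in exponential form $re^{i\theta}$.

r = |z| = sqrt((-20*sqrt(2))^2 + (-20*sqrt(2))^2) = sqrt(800 + 800) = sqrt(1600) = 40
θ = arctan(b/a) = arctan(-28.2843/-28.2843) (quadrant-adjusted) = -135° = -3π/4
z = 40e^(-i*3π/4)


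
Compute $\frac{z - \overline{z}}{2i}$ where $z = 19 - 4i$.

z - conjugate(z) = 2bi
(z - conjugate(z))/(2i) = 2bi/(2i) = b = -4


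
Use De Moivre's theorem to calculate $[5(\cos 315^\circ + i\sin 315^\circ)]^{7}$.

By De Moivre: z^n = r^n(cos(nθ) + i sin(nθ))
= 5^7(cos(7*315°) + i sin(7*315°))
= 78125(cos 45° + i sin 45°)
= 78125*sqrt(2)/2 + (78125*sqrt(2)/2)i


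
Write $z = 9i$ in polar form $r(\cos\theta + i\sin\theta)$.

r = |z| = sqrt(a^2 + b^2) = sqrt((0)^2 + (9)^2) = sqrt(0 + 81) = sqrt(81) = 9
a = 0 and b > 0, so z lies on the positive imaginary axis: θ = 90°
z = 9(cos 90° + i sin 90°)


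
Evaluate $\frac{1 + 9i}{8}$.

Divisor is real, so divide each part by 8:
= 1/8 + (9/8)i


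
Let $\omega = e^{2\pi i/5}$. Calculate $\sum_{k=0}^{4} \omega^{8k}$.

Let ζ = ω^8 = e^(2πi·8/5). Since 5 ∤ 8, ζ ≠ 1.
Sum = Σ_{k=0}^{4} ζ^k = (ζ^5 - 1)/(ζ - 1) = (ω^{8·5} - 1)/(ζ - 1) = (1 - 1)/(ζ - 1) = 0


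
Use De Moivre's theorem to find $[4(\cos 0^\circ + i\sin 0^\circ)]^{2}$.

By De Moivre: z^n = r^n(cos(nθ) + i sin(nθ))
= 4^2(cos(2*0°) + i sin(2*0°))
= 16(cos 0° + i sin 0°)
= 16


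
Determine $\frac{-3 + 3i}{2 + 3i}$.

Multiply numerator and denominator by conjugate (2 - 3i):
= (-3 + 3i)(2 - 3i) / (2^2 + 3^2)
= (3 + 15i) / 13
= 3/13 + (15/13)i


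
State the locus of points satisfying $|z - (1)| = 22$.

|z - z0| = r describes a circle centered at z0 with radius r
Here z0 = 1 and r = 22
Locus: Circle centered at (1, 0) with radius 22


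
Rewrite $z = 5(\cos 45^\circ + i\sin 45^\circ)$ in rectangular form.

a = r cos θ = 5 * sqrt(2)/2 = 5*sqrt(2)/2
b = r sin θ = 5 * sqrt(2)/2 = 5*sqrt(2)/2
z = 5*sqrt(2)/2 + (5*sqrt(2)/2)i


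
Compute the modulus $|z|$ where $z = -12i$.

|z| = sqrt(a^2 + b^2) = sqrt(0^2 + (-12)^2) = sqrt(144) = 12


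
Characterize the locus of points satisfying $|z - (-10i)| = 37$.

|z - z0| = r describes a circle centered at z0 with radius r
Here z0 = -10i and r = 37
Locus: Circle centered at (0, -10) with radius 37


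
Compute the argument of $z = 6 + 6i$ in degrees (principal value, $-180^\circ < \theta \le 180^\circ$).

θ = arctan(b/a) = arctan(6/6) (quadrant-adjusted) = 45°


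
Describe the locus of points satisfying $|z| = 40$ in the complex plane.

|z| = 40 means sqrt(x^2 + y^2) = 40
This is a circle of radius 40 centered at the origin


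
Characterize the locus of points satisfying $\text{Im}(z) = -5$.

Im(z) = y where z = x + yi; the equation y = -5 is satisfied by all points with that y-coordinate
Locus: Horizontal line y = -5


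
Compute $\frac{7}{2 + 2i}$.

Multiply numerator and denominator by conjugate (2 - 2i):
= (7)(2 - 2i) / (2^2 + 2^2)
= (14 - 14i) / 8
Divide through by 2: (7 - 7i) / 4
= 7/4 - (7/4)i


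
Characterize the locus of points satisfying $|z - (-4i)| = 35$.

|z - z0| = r describes a circle centered at z0 with radius r
Here z0 = -4i and r = 35
Locus: Circle centered at (0, -4) with radius 35


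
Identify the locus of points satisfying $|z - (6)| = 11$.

|z - z0| = r describes a circle centered at z0 with radius r
Here z0 = 6 and r = 11
Locus: Circle centered at (6, 0) with radius 11


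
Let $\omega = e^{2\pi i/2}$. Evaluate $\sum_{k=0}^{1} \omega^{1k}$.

Let ζ = ω^1 = e^(2πi·1/2). Since 2 ∤ 1, ζ ≠ 1.
Sum = Σ_{k=0}^{1} ζ^k = (ζ^2 - 1)/(ζ - 1) = (ω^{1·2} - 1)/(ζ - 1) = (1 - 1)/(ζ - 1) = 0


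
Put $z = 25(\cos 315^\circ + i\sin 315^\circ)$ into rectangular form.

a = r cos θ = 25 * sqrt(2)/2 = 25*sqrt(2)/2
b = r sin θ = 25 * -sqrt(2)/2 = -25*sqrt(2)/2
z = 25*sqrt(2)/2 - (25*sqrt(2)/2)i


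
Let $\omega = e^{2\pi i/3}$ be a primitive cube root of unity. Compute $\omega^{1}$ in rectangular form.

ω^1 = e^(2πi·1/3) = e^(i·2π/3)
= cos(2π/3) + i sin(2π/3)
= -1/2 + (sqrt(3)/2)i


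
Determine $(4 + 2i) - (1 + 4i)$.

(4 - 1) + (2 - 4)i = 3 - 2i


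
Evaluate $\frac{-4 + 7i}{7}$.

Divisor is real, so divide each part by 7:
= -4/7 + i


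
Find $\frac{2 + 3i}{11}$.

Divisor is real, so divide each part by 11:
= 2/11 + (3/11)i


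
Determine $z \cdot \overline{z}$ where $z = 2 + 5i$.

z * conjugate(z) = |z|^2 = a^2 + b^2
= 2^2 + 5^2 = 29


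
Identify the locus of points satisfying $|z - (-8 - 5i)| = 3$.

|z - z0| = r describes a circle centered at z0 with radius r
Here z0 = -8 - 5i and r = 3
Locus: Circle centered at (-8, -5) with radius 3


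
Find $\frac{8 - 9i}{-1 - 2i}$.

Multiply numerator and denominator by conjugate (-1 + 2i):
= (8 - 9i)(-1 + 2i) / ((-1)^2 + (-2)^2)
= (10 + 25i) / 5
= 2 + 5i


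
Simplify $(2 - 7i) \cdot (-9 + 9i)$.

(a1*a2 - b1*b2) + (a1*b2 + b1*a2)i
= (-18 - (-63)) + (18 + 63)i
= 45 + 81i


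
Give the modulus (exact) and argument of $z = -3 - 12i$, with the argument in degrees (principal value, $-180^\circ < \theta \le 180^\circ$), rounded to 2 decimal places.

|z| = sqrt((-3)^2 + (-12)^2) = sqrt(153)
arg(z) = arctan(b/a) = arctan(-12/-3) (quadrant-adjusted) = -104.04°


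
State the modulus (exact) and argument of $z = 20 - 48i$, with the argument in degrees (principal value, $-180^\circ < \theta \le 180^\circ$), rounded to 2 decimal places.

|z| = sqrt(20^2 + (-48)^2) = 52
arg(z) = arctan(b/a) = arctan(-48/20) (quadrant-adjusted) = -67.38°


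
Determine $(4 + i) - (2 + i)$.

(4 - 2) + (1 - 1)i = 2


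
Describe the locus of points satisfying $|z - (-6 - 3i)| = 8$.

|z - z0| = r describes a circle centered at z0 with radius r
Here z0 = -6 - 3i and r = 8
Locus: Circle centered at (-6, -3) with radius 8


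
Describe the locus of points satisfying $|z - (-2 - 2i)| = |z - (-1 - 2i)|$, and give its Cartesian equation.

|z - z1| = |z - z2| means z is equidistant from z1 and z2,
i.e. the perpendicular bisector of the segment from (-2, -2) to (-1, -2) (midpoint (-3/2, -2)).
With z = x + yi, square both sides:
(x - (-2))^2 + (y - (-2))^2 = (x - (-1))^2 + (y - (-2))^2
The x^2 and y^2 terms cancel: 2x + 0y = 5 - 8 = -3
Simplify: x = -3/2
Locus: Perpendicular bisector of the segment from (-2, -2) to (-1, -2): the line x = -3/2


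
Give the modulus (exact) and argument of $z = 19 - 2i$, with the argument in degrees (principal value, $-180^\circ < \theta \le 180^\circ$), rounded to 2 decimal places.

|z| = sqrt(19^2 + (-2)^2) = sqrt(365)
arg(z) = arctan(b/a) = arctan(-2/19) (quadrant-adjusted) = -6.01°


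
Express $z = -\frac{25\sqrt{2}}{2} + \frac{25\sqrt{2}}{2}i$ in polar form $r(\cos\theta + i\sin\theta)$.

r = |z| = sqrt(a^2 + b^2) = sqrt((-25*sqrt(2)/2)^2 + (25*sqrt(2)/2)^2) = sqrt(625/2 + 625/2) = sqrt(625) = 25
θ = arctan(b/a) = arctan(17.6777/-17.6777) (quadrant-adjusted) = 135°
z = 25(cos 135° + i sin 135°)


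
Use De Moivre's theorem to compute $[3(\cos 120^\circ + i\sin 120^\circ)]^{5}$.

By De Moivre: z^n = r^n(cos(nθ) + i sin(nθ))
= 3^5(cos(5*120°) + i sin(5*120°))
= 243(cos 240° + i sin 240°)
= -243/2 - (243*sqrt(3)/2)i


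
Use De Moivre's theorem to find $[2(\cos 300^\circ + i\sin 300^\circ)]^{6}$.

By De Moivre: z^n = r^n(cos(nθ) + i sin(nθ))
= 2^6(cos(6*300°) + i sin(6*300°))
= 64(cos 0° + i sin 0°)
= 64


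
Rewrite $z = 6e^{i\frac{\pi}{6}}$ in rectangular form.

a = r cos θ = 6 * sqrt(3)/2 = 3*sqrt(3)
b = r sin θ = 6 * 1/2 = 3
z = 3*sqrt(3) + 3i


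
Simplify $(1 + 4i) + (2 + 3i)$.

(1 + 2) + (4 + 3)i = 3 + 7i


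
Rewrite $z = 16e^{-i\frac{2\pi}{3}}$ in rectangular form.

a = r cos θ = 16 * -1/2 = -8
b = r sin θ = 16 * -sqrt(3)/2 = -8*sqrt(3)
z = -8 - 8*sqrt(3)i


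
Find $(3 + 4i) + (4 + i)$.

(3 + 4) + (4 + 1)i = 7 + 5i


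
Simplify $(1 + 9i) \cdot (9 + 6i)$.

(a1*a2 - b1*b2) + (a1*b2 + b1*a2)i
= (9 - 54) + (6 + 81)i
= -45 + 87i


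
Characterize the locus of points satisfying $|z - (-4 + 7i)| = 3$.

|z - z0| = r describes a circle centered at z0 with radius r
Here z0 = -4 + 7i and r = 3
Locus: Circle centered at (-4, 7) with radius 3


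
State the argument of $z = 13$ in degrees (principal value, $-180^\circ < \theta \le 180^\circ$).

b = 0 and a > 0, so z lies on the positive real axis: θ = 0°


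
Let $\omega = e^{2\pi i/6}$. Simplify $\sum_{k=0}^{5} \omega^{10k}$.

Let ζ = ω^10 = e^(2πi·10/6). Since 6 ∤ 10, ζ ≠ 1.
Sum = Σ_{k=0}^{5} ζ^k = (ζ^6 - 1)/(ζ - 1) = (ω^{10·6} - 1)/(ζ - 1) = (1 - 1)/(ζ - 1) = 0


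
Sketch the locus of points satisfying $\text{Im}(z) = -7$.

Im(z) = y where z = x + yi; the equation y = -7 is satisfied by all points with that y-coordinate
Locus: Horizontal line y = -7


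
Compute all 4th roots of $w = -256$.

|w| = 256, arg(w) = 180°
Root modulus = 256^(1/4) = 4
Root arguments: θ_k = (180° + 360°k)/4 for k = 0, 1, ..., 3
Roots: 2*sqrt(2) + 2*sqrt(2)i, -2*sqrt(2) + 2*sqrt(2)i, -2*sqrt(2) - 2*sqrt(2)i, 2*sqrt(2) - 2*sqrt(2)i


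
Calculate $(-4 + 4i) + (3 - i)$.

(-4 + 3) + (4 + (-1))i = -1 + 3i


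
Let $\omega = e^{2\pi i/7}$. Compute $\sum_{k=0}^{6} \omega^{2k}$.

Let ζ = ω^2 = e^(2πi·2/7). Since 7 ∤ 2, ζ ≠ 1.
Sum = Σ_{k=0}^{6} ζ^k = (ζ^7 - 1)/(ζ - 1) = (ω^{2·7} - 1)/(ζ - 1) = (1 - 1)/(ζ - 1) = 0


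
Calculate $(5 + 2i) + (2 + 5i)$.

(5 + 2) + (2 + 5)i = 7 + 7i


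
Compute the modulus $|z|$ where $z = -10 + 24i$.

|z| = sqrt(a^2 + b^2) = sqrt((-10)^2 + 24^2) = sqrt(676) = 26


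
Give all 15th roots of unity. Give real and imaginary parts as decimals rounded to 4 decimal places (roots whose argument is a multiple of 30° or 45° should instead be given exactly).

ω_k = e^(2πik/15) = cos(2πk/15) + i sin(2πk/15) for k = 0, 1, ..., 14
Roots: 1, 0.9135 + 0.4067i, 0.6691 + 0.7431i, 0.3090 + 0.9511i, -0.1045 + 0.9945i, -1/2 + (sqrt(3)/2)i, -0.8090 + 0.5878i, -0.9781 + 0.2079i, -0.9781 - 0.2079i, -0.8090 - 0.5878i, -1/2 - (sqrt(3)/2)i, -0.1045 - 0.9945i, 0.3090 - 0.9511i, 0.6691 - 0.7431i, 0.9135 - 0.4067i


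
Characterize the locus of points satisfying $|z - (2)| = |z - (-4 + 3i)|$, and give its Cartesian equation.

|z - z1| = |z - z2| means z is equidistant from z1 and z2,
i.e. the perpendicular bisector of the segment from (2, 0) to (-4, 3) (midpoint (-1, 3/2)).
With z = x + yi, square both sides:
(x - 2)^2 + (y - 0)^2 = (x - (-4))^2 + (y - 3)^2
The x^2 and y^2 terms cancel: -12x + 6y = 25 - 4 = 21
Simplify: 4x - 2y = -7
Locus: Perpendicular bisector of the segment from (2, 0) to (-4, 3): the line 4x - 2y = -7


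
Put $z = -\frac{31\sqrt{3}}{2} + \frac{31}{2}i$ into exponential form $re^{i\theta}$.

r = |z| = sqrt((-31*sqrt(3)/2)^2 + (31/2)^2) = sqrt(2883/4 + 961/4) = sqrt(961) = 31
θ = arctan(b/a) = arctan(15.5/-26.8468) (quadrant-adjusted) = 150° = 5π/6
z = 31e^(i*5π/6)


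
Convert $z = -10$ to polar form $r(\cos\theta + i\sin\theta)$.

r = |z| = sqrt(a^2 + b^2) = sqrt((-10)^2 + (0)^2) = sqrt(100 + 0) = sqrt(100) = 10
b = 0 and a < 0, so z lies on the negative real axis: θ = 180°
z = 10(cos 180° + i sin 180°)


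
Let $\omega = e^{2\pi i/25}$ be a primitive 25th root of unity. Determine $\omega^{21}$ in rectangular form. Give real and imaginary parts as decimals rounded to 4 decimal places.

ω^21 = e^(2πi·21/25) = e^(i·42π/25)
= cos(42π/25) + i sin(42π/25)
= 0.5358 - 0.8443i


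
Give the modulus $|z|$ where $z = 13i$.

|z| = sqrt(a^2 + b^2) = sqrt(0^2 + 13^2) = sqrt(169) = 13


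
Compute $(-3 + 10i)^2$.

(a + bi)^2 = a^2 - b^2 + 2abi
= (-3)^2 - 10^2 + 2*(-3)*10i
= -91 - 60i


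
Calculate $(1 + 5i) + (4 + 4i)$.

(1 + 4) + (5 + 4)i = 5 + 9i


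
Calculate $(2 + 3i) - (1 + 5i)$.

(2 - 1) + (3 - 5)i = 1 - 2i


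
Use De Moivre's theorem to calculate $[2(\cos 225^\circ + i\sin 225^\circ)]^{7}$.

By De Moivre: z^n = r^n(cos(nθ) + i sin(nθ))
= 2^7(cos(7*225°) + i sin(7*225°))
= 128(cos 135° + i sin 135°)
= -64*sqrt(2) + 64*sqrt(2)i


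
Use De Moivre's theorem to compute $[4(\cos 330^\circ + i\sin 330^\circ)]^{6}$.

By De Moivre: z^n = r^n(cos(nθ) + i sin(nθ))
= 4^6(cos(6*330°) + i sin(6*330°))
= 4096(cos 180° + i sin 180°)
= -4096


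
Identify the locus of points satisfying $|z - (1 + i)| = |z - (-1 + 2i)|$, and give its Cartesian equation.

|z - z1| = |z - z2| means z is equidistant from z1 and z2,
i.e. the perpendicular bisector of the segment from (1, 1) to (-1, 2) (midpoint (0, 3/2)).
With z = x + yi, square both sides:
(x - 1)^2 + (y - 1)^2 = (x - (-1))^2 + (y - 2)^2
The x^2 and y^2 terms cancel: -4x + 2y = 5 - 2 = 3
Simplify: 4x - 2y = -3
Locus: Perpendicular bisector of the segment from (1, 1) to (-1, 2): the line 4x - 2y = -3


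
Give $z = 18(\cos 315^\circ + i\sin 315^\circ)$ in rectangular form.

a = r cos θ = 18 * sqrt(2)/2 = 9*sqrt(2)
b = r sin θ = 18 * -sqrt(2)/2 = -9*sqrt(2)
z = 9*sqrt(2) - 9*sqrt(2)i


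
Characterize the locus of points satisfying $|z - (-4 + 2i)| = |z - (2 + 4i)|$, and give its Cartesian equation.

|z - z1| = |z - z2| means z is equidistant from z1 and z2,
i.e. the perpendicular bisector of the segment from (-4, 2) to (2, 4) (midpoint (-1, 3)).
With z = x + yi, square both sides:
(x - (-4))^2 + (y - 2)^2 = (x - 2)^2 + (y - 4)^2
The x^2 and y^2 terms cancel: 12x + 4y = 20 - 20 = 0
Simplify: 3x + y = 0
Locus: Perpendicular bisector of the segment from (-4, 2) to (2, 4): the line 3x + y = 0


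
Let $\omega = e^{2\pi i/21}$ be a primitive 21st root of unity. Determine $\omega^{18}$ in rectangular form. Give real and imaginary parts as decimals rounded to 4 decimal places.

ω^18 = e^(2πi·18/21) = e^(i·12π/7)
= cos(12π/7) + i sin(12π/7)
= 0.6235 - 0.7818i


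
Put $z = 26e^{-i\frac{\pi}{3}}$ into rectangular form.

a = r cos θ = 26 * 1/2 = 13
b = r sin θ = 26 * -sqrt(3)/2 = -13*sqrt(3)
z = 13 - 13*sqrt(3)i


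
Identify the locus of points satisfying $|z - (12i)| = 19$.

|z - z0| = r describes a circle centered at z0 with radius r
Here z0 = 12i and r = 19
Locus: Circle centered at (0, 12) with radius 19


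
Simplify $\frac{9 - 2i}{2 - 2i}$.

Multiply numerator and denominator by conjugate (2 + 2i):
= (9 - 2i)(2 + 2i) / (2^2 + (-2)^2)
= (22 + 14i) / 8
Divide through by 2: (11 + 7i) / 4
= 11/4 + (7/4)i


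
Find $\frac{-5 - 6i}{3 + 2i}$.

Multiply numerator and denominator by conjugate (3 - 2i):
= (-5 - 6i)(3 - 2i) / (3^2 + 2^2)
= (-27 - 8i) / 13
= -27/13 - (8/13)i


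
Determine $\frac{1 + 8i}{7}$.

Divisor is real, so divide each part by 7:
= 1/7 + (8/7)i


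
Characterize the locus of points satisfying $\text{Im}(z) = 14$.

Im(z) = y where z = x + yi; the equation y = 14 is satisfied by all points with that y-coordinate
Locus: Horizontal line y = 14


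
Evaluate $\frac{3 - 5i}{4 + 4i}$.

Multiply numerator and denominator by conjugate (4 - 4i):
= (3 - 5i)(4 - 4i) / (4^2 + 4^2)
= (-8 - 32i) / 32
Divide through by 8: (-1 - 4i) / 4
= -1/4 - i


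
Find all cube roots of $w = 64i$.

|w| = 64, arg(w) = 90°
Root modulus = 64^(1/3) = 4
Root arguments: θ_k = (90° + 360°k)/3 for k = 0, 1, ..., 2
Roots: 2*sqrt(3) + 2i, -2*sqrt(3) + 2i, -4i


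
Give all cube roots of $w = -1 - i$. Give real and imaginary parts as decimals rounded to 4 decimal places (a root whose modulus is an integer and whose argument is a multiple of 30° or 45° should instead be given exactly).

|w| = sqrt(2) ≈ 1.414214, arg(w) = 225°
Root modulus = sqrt(2)^(1/3) ≈ 1.122462
Root arguments: θ_k = (225° + 360°k)/3 for k = 0, 1, ..., 2
Compute each root as (root modulus)(cos θ_k + i sin θ_k) using full-precision intermediates, then round to 4 decimal places.
Roots: 0.2905 + 1.0842i, -1.0842 - 0.2905i, 0.7937 - 0.7937i


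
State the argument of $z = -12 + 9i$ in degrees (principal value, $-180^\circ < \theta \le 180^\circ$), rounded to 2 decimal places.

θ = arctan(b/a) = arctan(9/-12) (quadrant-adjusted) = 143.13°


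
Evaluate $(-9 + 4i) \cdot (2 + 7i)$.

(a1*a2 - b1*b2) + (a1*b2 + b1*a2)i
= (-18 - 28) + (-63 + 8)i
= -46 - 55i


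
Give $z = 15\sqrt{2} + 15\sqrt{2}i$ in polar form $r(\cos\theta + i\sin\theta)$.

r = |z| = sqrt(a^2 + b^2) = sqrt((15*sqrt(2))^2 + (15*sqrt(2))^2) = sqrt(450 + 450) = sqrt(900) = 30
θ = arctan(b/a) = arctan(21.2132/21.2132) (quadrant-adjusted) = 45°
z = 30(cos 45° + i sin 45°)


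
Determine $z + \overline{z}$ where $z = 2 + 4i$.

z + conjugate(z) = (a + bi) + (a - bi) = 2a
= 2 * 2 = 4


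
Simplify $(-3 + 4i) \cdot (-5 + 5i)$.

(a1*a2 - b1*b2) + (a1*b2 + b1*a2)i
= (15 - 20) + (-15 + (-20))i
= -5 - 35i


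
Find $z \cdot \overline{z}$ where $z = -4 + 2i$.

z * conjugate(z) = |z|^2 = a^2 + b^2
= (-4)^2 + 2^2 = 20


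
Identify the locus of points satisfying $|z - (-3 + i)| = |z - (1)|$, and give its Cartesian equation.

|z - z1| = |z - z2| means z is equidistant from z1 and z2,
i.e. the perpendicular bisector of the segment from (-3, 1) to (1, 0) (midpoint (-1, 1/2)).
With z = x + yi, square both sides:
(x - (-3))^2 + (y - 1)^2 = (x - 1)^2 + (y - 0)^2
The x^2 and y^2 terms cancel: 8x + (-2)y = 1 - 10 = -9
Simplify: 8x - 2y = -9
Locus: Perpendicular bisector of the segment from (-3, 1) to (1, 0): the line 8x - 2y = -9


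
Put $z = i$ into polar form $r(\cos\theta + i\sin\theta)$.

r = |z| = sqrt(a^2 + b^2) = sqrt((0)^2 + (1)^2) = sqrt(0 + 1) = sqrt(1) = 1
a = 0 and b > 0, so z lies on the positive imaginary axis: θ = 90°
z = 1(cos 90° + i sin 90°)


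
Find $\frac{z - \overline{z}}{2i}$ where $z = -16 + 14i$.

z - conjugate(z) = 2bi
(z - conjugate(z))/(2i) = 2bi/(2i) = b = 14


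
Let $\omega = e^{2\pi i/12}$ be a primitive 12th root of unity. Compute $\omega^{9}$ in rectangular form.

ω^9 = e^(2πi·9/12) = e^(i·3π/2)
= cos(3π/2) + i sin(3π/2)
= -i


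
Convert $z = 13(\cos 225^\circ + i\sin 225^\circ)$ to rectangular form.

a = r cos θ = 13 * -sqrt(2)/2 = -13*sqrt(2)/2
b = r sin θ = 13 * -sqrt(2)/2 = -13*sqrt(2)/2
z = -13*sqrt(2)/2 - (13*sqrt(2)/2)i


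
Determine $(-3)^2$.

(a + bi)^2 = a^2 - b^2 + 2abi
= (-3)^2 - 0^2 + 2*(-3)*0i
= 9


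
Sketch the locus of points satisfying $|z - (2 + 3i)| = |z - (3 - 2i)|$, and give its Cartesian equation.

|z - z1| = |z - z2| means z is equidistant from z1 and z2,
i.e. the perpendicular bisector of the segment from (2, 3) to (3, -2) (midpoint (5/2, 1/2)).
With z = x + yi, square both sides:
(x - 2)^2 + (y - 3)^2 = (x - 3)^2 + (y - (-2))^2
The x^2 and y^2 terms cancel: 2x + (-10)y = 13 - 13 = 0
Simplify: x - 5y = 0
Locus: Perpendicular bisector of the segment from (2, 3) to (3, -2): the line x - 5y = 0


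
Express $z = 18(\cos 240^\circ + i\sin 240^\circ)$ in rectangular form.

a = r cos θ = 18 * -1/2 = -9
b = r sin θ = 18 * -sqrt(3)/2 = -9*sqrt(3)
z = -9 - 9*sqrt(3)i


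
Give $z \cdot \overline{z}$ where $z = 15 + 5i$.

z * conjugate(z) = |z|^2 = a^2 + b^2
= 15^2 + 5^2 = 250


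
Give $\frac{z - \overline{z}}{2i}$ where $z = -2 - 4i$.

z - conjugate(z) = 2bi
(z - conjugate(z))/(2i) = 2bi/(2i) = b = -4


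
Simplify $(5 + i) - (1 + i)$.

(5 - 1) + (1 - 1)i = 4


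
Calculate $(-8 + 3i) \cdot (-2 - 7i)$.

(a1*a2 - b1*b2) + (a1*b2 + b1*a2)i
= (16 - (-21)) + (56 + (-6))i
= 37 + 50i


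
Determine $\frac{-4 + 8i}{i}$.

Multiply numerator and denominator by conjugate (-i):
= (-4 + 8i)(-i) / (0^2 + 1^2)
= (8 + 4i) / 1
= 8 + 4i


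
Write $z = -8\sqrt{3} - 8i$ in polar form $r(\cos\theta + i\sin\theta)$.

r = |z| = sqrt(a^2 + b^2) = sqrt((-8*sqrt(3))^2 + (-8)^2) = sqrt(192 + 64) = sqrt(256) = 16
θ = arctan(b/a) = arctan(-8/-13.8564) (quadrant-adjusted) = 210°
z = 16(cos 210° + i sin 210°)


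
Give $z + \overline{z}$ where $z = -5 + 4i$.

z + conjugate(z) = (a + bi) + (a - bi) = 2a
= 2 * (-5) = -10


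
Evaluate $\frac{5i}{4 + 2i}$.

Multiply numerator and denominator by conjugate (4 - 2i):
= (5i)(4 - 2i) / (4^2 + 2^2)
= (10 + 20i) / 20
Divide through by 10: (1 + 2i) / 2
= 1/2 + i


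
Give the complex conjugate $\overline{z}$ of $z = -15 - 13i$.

If z = a + bi, then conjugate(z) = a - bi
conjugate(-15 - 13i) = -15 + 13i


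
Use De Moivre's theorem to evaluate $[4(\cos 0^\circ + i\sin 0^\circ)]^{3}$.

By De Moivre: z^n = r^n(cos(nθ) + i sin(nθ))
= 4^3(cos(3*0°) + i sin(3*0°))
= 64(cos 0° + i sin 0°)
= 64


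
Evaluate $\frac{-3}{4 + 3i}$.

Multiply numerator and denominator by conjugate (4 - 3i):
= (-3)(4 - 3i) / (4^2 + 3^2)
= (-12 + 9i) / 25
= -12/25 + (9/25)i


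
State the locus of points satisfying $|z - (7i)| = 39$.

|z - z0| = r describes a circle centered at z0 with radius r
Here z0 = 7i and r = 39
Locus: Circle centered at (0, 7) with radius 39


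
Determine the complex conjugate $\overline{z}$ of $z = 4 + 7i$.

If z = a + bi, then conjugate(z) = a - bi
conjugate(4 + 7i) = 4 - 7i


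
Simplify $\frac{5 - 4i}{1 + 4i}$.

Multiply numerator and denominator by conjugate (1 - 4i):
= (5 - 4i)(1 - 4i) / (1^2 + 4^2)
= (-11 - 24i) / 17
= -11/17 - (24/17)i


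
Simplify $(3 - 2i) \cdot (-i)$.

(a1*a2 - b1*b2) + (a1*b2 + b1*a2)i
= (0 - 2) + (-3 + 0)i
= -2 - 3i


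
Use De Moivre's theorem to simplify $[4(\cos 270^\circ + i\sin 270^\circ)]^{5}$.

By De Moivre: z^n = r^n(cos(nθ) + i sin(nθ))
= 4^5(cos(5*270°) + i sin(5*270°))
= 1024(cos 270° + i sin 270°)
= -1024i


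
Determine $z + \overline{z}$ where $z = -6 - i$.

z + conjugate(z) = (a + bi) + (a - bi) = 2a
= 2 * (-6) = -12


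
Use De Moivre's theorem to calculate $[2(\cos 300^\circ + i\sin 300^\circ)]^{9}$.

By De Moivre: z^n = r^n(cos(nθ) + i sin(nθ))
= 2^9(cos(9*300°) + i sin(9*300°))
= 512(cos 180° + i sin 180°)
= -512


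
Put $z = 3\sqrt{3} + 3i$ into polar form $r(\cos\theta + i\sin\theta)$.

r = |z| = sqrt(a^2 + b^2) = sqrt((3*sqrt(3))^2 + (3)^2) = sqrt(27 + 9) = sqrt(36) = 6
θ = arctan(b/a) = arctan(3/5.1962) (quadrant-adjusted) = 30°
z = 6(cos 30° + i sin 30°)


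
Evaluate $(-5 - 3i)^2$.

(a + bi)^2 = a^2 - b^2 + 2abi
= (-5)^2 - (-3)^2 + 2*(-5)*(-3)i
= 16 + 30i


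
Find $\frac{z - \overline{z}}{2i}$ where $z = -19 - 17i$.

z - conjugate(z) = 2bi
(z - conjugate(z))/(2i) = 2bi/(2i) = b = -17


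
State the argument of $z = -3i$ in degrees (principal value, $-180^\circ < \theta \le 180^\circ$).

a = 0 and b < 0, so z lies on the negative imaginary axis: θ = -90°


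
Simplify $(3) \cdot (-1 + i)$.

(a1*a2 - b1*b2) + (a1*b2 + b1*a2)i
= (-3 - 0) + (3 + 0)i
= -3 + 3i


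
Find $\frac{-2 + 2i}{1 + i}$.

Multiply numerator and denominator by conjugate (1 - i):
= (-2 + 2i)(1 - i) / (1^2 + 1^2)
= (4i) / 2
= 2i


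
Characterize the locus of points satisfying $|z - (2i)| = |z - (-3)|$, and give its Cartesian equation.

|z - z1| = |z - z2| means z is equidistant from z1 and z2,
i.e. the perpendicular bisector of the segment from (0, 2) to (-3, 0) (midpoint (-3/2, 1)).
With z = x + yi, square both sides:
(x - 0)^2 + (y - 2)^2 = (x - (-3))^2 + (y - 0)^2
The x^2 and y^2 terms cancel: -6x + (-4)y = 9 - 4 = 5
Simplify: 6x + 4y = -5
Locus: Perpendicular bisector of the segment from (0, 2) to (-3, 0): the line 6x + 4y = -5


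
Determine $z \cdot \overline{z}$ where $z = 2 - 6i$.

z * conjugate(z) = |z|^2 = a^2 + b^2
= 2^2 + (-6)^2 = 40


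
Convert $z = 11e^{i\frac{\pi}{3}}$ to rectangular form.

a = r cos θ = 11 * 1/2 = 11/2
b = r sin θ = 11 * sqrt(3)/2 = 11*sqrt(3)/2
z = 11/2 + (11*sqrt(3)/2)i


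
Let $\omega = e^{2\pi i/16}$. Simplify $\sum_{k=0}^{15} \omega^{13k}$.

Let ζ = ω^13 = e^(2πi·13/16). Since 16 ∤ 13, ζ ≠ 1.
Sum = Σ_{k=0}^{15} ζ^k = (ζ^16 - 1)/(ζ - 1) = (ω^{13·16} - 1)/(ζ - 1) = (1 - 1)/(ζ - 1) = 0


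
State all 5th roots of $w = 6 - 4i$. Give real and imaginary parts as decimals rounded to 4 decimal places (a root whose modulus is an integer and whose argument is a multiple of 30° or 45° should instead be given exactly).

|w| = sqrt(52) ≈ 7.211103, arg(w) ≈ 326.309932°
Root modulus = sqrt(52)^(1/5) ≈ 1.484569
Root arguments: θ_k = (arg(w) + 360°k)/5 for k = 0, 1, ..., 4
Compute each root as (root modulus)(cos θ_k + i sin θ_k) using full-precision intermediates, then round to 4 decimal places.
Roots: 0.6212 + 1.3483i, -1.0904 + 1.0075i, -1.2951 - 0.7257i, 0.2899 - 1.4560i, 1.4743 - 0.1742i


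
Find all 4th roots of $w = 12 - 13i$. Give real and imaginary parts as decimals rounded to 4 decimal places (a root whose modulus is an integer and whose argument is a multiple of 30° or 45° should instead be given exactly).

|w| = sqrt(313) ≈ 17.691806, arg(w) ≈ 312.709390°
Root modulus = sqrt(313)^(1/4) ≈ 2.050893
Root arguments: θ_k = (arg(w) + 360°k)/4 for k = 0, 1, ..., 3
Compute each root as (root modulus)(cos θ_k + i sin θ_k) using full-precision intermediates, then round to 4 decimal places.
Roots: 0.4202 + 2.0074i, -2.0074 + 0.4202i, -0.4202 - 2.0074i, 2.0074 - 0.4202i


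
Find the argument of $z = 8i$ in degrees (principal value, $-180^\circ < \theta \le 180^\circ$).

a = 0 and b > 0, so z lies on the positive imaginary axis: θ = 90°


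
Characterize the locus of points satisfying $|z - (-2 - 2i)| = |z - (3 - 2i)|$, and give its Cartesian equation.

|z - z1| = |z - z2| means z is equidistant from z1 and z2,
i.e. the perpendicular bisector of the segment from (-2, -2) to (3, -2) (midpoint (1/2, -2)).
With z = x + yi, square both sides:
(x - (-2))^2 + (y - (-2))^2 = (x - 3)^2 + (y - (-2))^2
The x^2 and y^2 terms cancel: 10x + 0y = 13 - 8 = 5
Simplify: x = 1/2
Locus: Perpendicular bisector of the segment from (-2, -2) to (3, -2): the line x = 1/2


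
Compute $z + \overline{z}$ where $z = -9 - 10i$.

z + conjugate(z) = (a + bi) + (a - bi) = 2a
= 2 * (-9) = -18


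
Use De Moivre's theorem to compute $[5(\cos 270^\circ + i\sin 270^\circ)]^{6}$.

By De Moivre: z^n = r^n(cos(nθ) + i sin(nθ))
= 5^6(cos(6*270°) + i sin(6*270°))
= 15625(cos 180° + i sin 180°)
= -15625


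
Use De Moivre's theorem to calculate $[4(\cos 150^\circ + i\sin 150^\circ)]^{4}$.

By De Moivre: z^n = r^n(cos(nθ) + i sin(nθ))
= 4^4(cos(4*150°) + i sin(4*150°))
= 256(cos 240° + i sin 240°)
= -128 - 128*sqrt(3)i


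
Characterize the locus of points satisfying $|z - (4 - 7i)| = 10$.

|z - z0| = r describes a circle centered at z0 with radius r
Here z0 = 4 - 7i and r = 10
Locus: Circle centered at (4, -7) with radius 10


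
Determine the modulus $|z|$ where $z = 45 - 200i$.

|z| = sqrt(a^2 + b^2) = sqrt(45^2 + (-200)^2) = sqrt(42025) = 205


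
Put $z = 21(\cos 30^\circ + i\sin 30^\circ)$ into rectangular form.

a = r cos θ = 21 * sqrt(3)/2 = 21*sqrt(3)/2
b = r sin θ = 21 * 1/2 = 21/2
z = 21*sqrt(3)/2 + (21/2)i


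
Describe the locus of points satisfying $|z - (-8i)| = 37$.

|z - z0| = r describes a circle centered at z0 with radius r
Here z0 = -8i and r = 37
Locus: Circle centered at (0, -8) with radius 37


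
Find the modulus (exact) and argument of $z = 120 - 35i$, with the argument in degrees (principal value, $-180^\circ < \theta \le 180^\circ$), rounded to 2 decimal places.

|z| = sqrt(120^2 + (-35)^2) = 125
arg(z) = arctan(b/a) = arctan(-35/120) (quadrant-adjusted) = -16.26°


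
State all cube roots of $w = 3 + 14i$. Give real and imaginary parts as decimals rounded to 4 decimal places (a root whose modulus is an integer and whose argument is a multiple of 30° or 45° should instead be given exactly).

|w| = sqrt(205) ≈ 14.317821, arg(w) ≈ 77.905243°
Root modulus = sqrt(205)^(1/3) ≈ 2.428244
Root arguments: θ_k = (arg(w) + 360°k)/3 for k = 0, 1, ..., 2
Compute each root as (root modulus)(cos θ_k + i sin θ_k) using full-precision intermediates, then round to 4 decimal places.
Roots: 2.1831 + 1.0633i, -2.0124 + 1.3590i, -0.1707 - 2.4222i


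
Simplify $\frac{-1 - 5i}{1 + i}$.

Multiply numerator and denominator by conjugate (1 - i):
= (-1 - 5i)(1 - i) / (1^2 + 1^2)
= (-6 - 4i) / 2
= -3 - 2i


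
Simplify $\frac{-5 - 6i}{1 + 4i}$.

Multiply numerator and denominator by conjugate (1 - 4i):
= (-5 - 6i)(1 - 4i) / (1^2 + 4^2)
= (-29 + 14i) / 17
= -29/17 + (14/17)i


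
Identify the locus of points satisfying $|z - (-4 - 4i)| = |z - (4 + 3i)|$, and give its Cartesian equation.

|z - z1| = |z - z2| means z is equidistant from z1 and z2,
i.e. the perpendicular bisector of the segment from (-4, -4) to (4, 3) (midpoint (0, -1/2)).
With z = x + yi, square both sides:
(x - (-4))^2 + (y - (-4))^2 = (x - 4)^2 + (y - 3)^2
The x^2 and y^2 terms cancel: 16x + 14y = 25 - 32 = -7
Simplify: 16x + 14y = -7
Locus: Perpendicular bisector of the segment from (-4, -4) to (4, 3): the line 16x + 14y = -7


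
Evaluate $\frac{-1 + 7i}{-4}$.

Divisor is real, so divide each part by -4:
= 1/4 - (7/4)i


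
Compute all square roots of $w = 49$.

|w| = 49, arg(w) = 0°
Root modulus = 49^(1/2) = 7
Root arguments: θ_k = (0° + 360°k)/2 for k = 0, 1, ..., 1
Roots: 7, -7


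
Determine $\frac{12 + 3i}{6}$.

Divisor is real, so divide each part by 6:
= 2 + (1/2)i


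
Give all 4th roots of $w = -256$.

|w| = 256, arg(w) = 180°
Root modulus = 256^(1/4) = 4
Root arguments: θ_k = (180° + 360°k)/4 for k = 0, 1, ..., 3
Roots: 2*sqrt(2) + 2*sqrt(2)i, -2*sqrt(2) + 2*sqrt(2)i, -2*sqrt(2) - 2*sqrt(2)i, 2*sqrt(2) - 2*sqrt(2)i


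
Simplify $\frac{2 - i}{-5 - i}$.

Multiply numerator and denominator by conjugate (-5 + i):
= (2 - i)(-5 + i) / ((-5)^2 + (-1)^2)
= (-9 + 7i) / 26
= -9/26 + (7/26)i


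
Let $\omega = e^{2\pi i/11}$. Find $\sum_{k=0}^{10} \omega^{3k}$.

Let ζ = ω^3 = e^(2πi·3/11). Since 11 ∤ 3, ζ ≠ 1.
Sum = Σ_{k=0}^{10} ζ^k = (ζ^11 - 1)/(ζ - 1) = (ω^{3·11} - 1)/(ζ - 1) = (1 - 1)/(ζ - 1) = 0


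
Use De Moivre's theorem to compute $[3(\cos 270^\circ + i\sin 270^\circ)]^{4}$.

By De Moivre: z^n = r^n(cos(nθ) + i sin(nθ))
= 3^4(cos(4*270°) + i sin(4*270°))
= 81(cos 0° + i sin 0°)
= 81


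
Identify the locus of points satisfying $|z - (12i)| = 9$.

|z - z0| = r describes a circle centered at z0 with radius r
Here z0 = 12i and r = 9
Locus: Circle centered at (0, 12) with radius 9


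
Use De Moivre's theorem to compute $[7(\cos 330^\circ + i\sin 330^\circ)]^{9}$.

By De Moivre: z^n = r^n(cos(nθ) + i sin(nθ))
= 7^9(cos(9*330°) + i sin(9*330°))
= 40353607(cos 90° + i sin 90°)
= 40353607i


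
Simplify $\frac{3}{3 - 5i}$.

Multiply numerator and denominator by conjugate (3 + 5i):
= (3)(3 + 5i) / (3^2 + (-5)^2)
= (9 + 15i) / 34
= 9/34 + (15/34)i


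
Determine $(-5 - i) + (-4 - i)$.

(-5 + (-4)) + (-1 + (-1))i = -9 - 2i


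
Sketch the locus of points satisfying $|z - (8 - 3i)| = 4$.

|z - z0| = r describes a circle centered at z0 with radius r
Here z0 = 8 - 3i and r = 4
Locus: Circle centered at (8, -3) with radius 4


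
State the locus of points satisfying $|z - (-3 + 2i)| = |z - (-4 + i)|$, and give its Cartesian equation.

|z - z1| = |z - z2| means z is equidistant from z1 and z2,
i.e. the perpendicular bisector of the segment from (-3, 2) to (-4, 1) (midpoint (-7/2, 3/2)).
With z = x + yi, square both sides:
(x - (-3))^2 + (y - 2)^2 = (x - (-4))^2 + (y - 1)^2
The x^2 and y^2 terms cancel: -2x + (-2)y = 17 - 13 = 4
Simplify: x + y = -2
Locus: Perpendicular bisector of the segment from (-3, 2) to (-4, 1): the line x + y = -2


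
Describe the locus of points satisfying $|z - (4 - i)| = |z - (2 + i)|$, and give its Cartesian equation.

|z - z1| = |z - z2| means z is equidistant from z1 and z2,
i.e. the perpendicular bisector of the segment from (4, -1) to (2, 1) (midpoint (3, 0)).
With z = x + yi, square both sides:
(x - 4)^2 + (y - (-1))^2 = (x - 2)^2 + (y - 1)^2
The x^2 and y^2 terms cancel: -4x + 4y = 5 - 17 = -12
Simplify: x - y = 3
Locus: Perpendicular bisector of the segment from (4, -1) to (2, 1): the line x - y = 3


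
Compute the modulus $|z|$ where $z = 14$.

|z| = sqrt(a^2 + b^2) = sqrt(14^2 + 0^2) = sqrt(196) = 14


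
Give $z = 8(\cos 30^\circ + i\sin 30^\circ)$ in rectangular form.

a = r cos θ = 8 * sqrt(3)/2 = 4*sqrt(3)
b = r sin θ = 8 * 1/2 = 4
z = 4*sqrt(3) + 4i


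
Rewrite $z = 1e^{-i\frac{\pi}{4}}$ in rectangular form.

a = r cos θ = 1 * sqrt(2)/2 = sqrt(2)/2
b = r sin θ = 1 * -sqrt(2)/2 = -sqrt(2)/2
z = sqrt(2)/2 - (sqrt(2)/2)i


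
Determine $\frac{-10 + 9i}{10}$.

Divisor is real, so divide each part by 10:
= -1 + (9/10)i


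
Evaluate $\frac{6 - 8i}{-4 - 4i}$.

Multiply numerator and denominator by conjugate (-4 + 4i):
= (6 - 8i)(-4 + 4i) / ((-4)^2 + (-4)^2)
= (8 + 56i) / 32
Divide through by 8: (1 + 7i) / 4
= 1/4 + (7/4)i


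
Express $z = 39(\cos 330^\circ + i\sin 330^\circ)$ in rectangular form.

a = r cos θ = 39 * sqrt(3)/2 = 39*sqrt(3)/2
b = r sin θ = 39 * -1/2 = -39/2
z = 39*sqrt(3)/2 - (39/2)i


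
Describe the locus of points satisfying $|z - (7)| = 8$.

|z - z0| = r describes a circle centered at z0 with radius r
Here z0 = 7 and r = 8
Locus: Circle centered at (7, 0) with radius 8


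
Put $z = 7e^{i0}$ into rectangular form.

a = r cos θ = 7 * 1 = 7
b = r sin θ = 7 * 0 = 0
z = 7


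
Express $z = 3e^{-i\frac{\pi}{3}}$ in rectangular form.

a = r cos θ = 3 * 1/2 = 3/2
b = r sin θ = 3 * -sqrt(3)/2 = -3*sqrt(3)/2
z = 3/2 - (3*sqrt(3)/2)i


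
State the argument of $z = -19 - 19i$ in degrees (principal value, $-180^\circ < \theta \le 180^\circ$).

θ = arctan(b/a) = arctan(-19/-19) (quadrant-adjusted) = -135°


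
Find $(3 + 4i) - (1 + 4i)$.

(3 - 1) + (4 - 4)i = 2


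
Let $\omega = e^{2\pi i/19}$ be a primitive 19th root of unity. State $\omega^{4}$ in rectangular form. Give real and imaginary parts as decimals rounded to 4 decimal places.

ω^4 = e^(2πi·4/19) = e^(i·8π/19)
= cos(8π/19) + i sin(8π/19)
= 0.2455 + 0.9694i


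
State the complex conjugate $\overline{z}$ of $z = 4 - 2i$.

If z = a + bi, then conjugate(z) = a - bi
conjugate(4 - 2i) = 4 + 2i


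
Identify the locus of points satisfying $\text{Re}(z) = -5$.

Re(z) = x where z = x + yi; the equation x = -5 is satisfied by all points with that x-coordinate
Locus: Vertical line x = -5


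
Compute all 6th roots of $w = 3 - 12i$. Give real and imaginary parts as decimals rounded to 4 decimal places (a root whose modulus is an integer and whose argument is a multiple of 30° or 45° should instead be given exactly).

|w| = sqrt(153) ≈ 12.369317, arg(w) ≈ 284.036243°
Root modulus = sqrt(153)^(1/6) ≈ 1.520749
Root arguments: θ_k = (arg(w) + 360°k)/6 for k = 0, 1, ..., 5
Compute each root as (root modulus)(cos θ_k + i sin θ_k) using full-precision intermediates, then round to 4 decimal places.
Roots: 1.0305 + 1.1183i, -0.4532 + 1.4516i, -1.4838 + 0.3333i, -1.0305 - 1.1183i, 0.4532 - 1.4516i, 1.4838 - 0.3333i


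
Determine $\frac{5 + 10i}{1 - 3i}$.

Multiply numerator and denominator by conjugate (1 + 3i):
= (5 + 10i)(1 + 3i) / (1^2 + (-3)^2)
= (-25 + 25i) / 10
Divide through by 5: (-5 + 5i) / 2
= -5/2 + (5/2)i


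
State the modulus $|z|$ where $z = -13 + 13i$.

|z| = sqrt(a^2 + b^2) = sqrt((-13)^2 + 13^2) = sqrt(338) = sqrt(338)


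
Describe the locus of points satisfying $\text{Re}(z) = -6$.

Re(z) = x where z = x + yi; the equation x = -6 is satisfied by all points with that x-coordinate
Locus: Vertical line x = -6


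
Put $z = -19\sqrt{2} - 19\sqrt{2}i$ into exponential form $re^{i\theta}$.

r = |z| = sqrt((-19*sqrt(2))^2 + (-19*sqrt(2))^2) = sqrt(722 + 722) = sqrt(1444) = 38
θ = arctan(b/a) = arctan(-26.8701/-26.8701) (quadrant-adjusted) = 225° = 5π/4
z = 38e^(i*5π/4)


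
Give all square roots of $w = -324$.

|w| = 324, arg(w) = 180°
Root modulus = 324^(1/2) = 18
Root arguments: θ_k = (180° + 360°k)/2 for k = 0, 1, ..., 1
Roots: 18i, -18i


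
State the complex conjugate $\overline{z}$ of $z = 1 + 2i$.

If z = a + bi, then conjugate(z) = a - bi
conjugate(1 + 2i) = 1 - 2i


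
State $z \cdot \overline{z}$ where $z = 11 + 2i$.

z * conjugate(z) = |z|^2 = a^2 + b^2
= 11^2 + 2^2 = 125


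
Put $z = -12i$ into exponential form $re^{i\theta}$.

r = |z| = sqrt((0)^2 + (-12)^2) = sqrt(0 + 144) = sqrt(144) = 12
a = 0 and b < 0, so z lies on the negative imaginary axis: θ = -90° = -π/2
z = 12e^(-i*π/2)


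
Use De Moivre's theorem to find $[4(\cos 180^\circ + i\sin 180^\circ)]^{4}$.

By De Moivre: z^n = r^n(cos(nθ) + i sin(nθ))
= 4^4(cos(4*180°) + i sin(4*180°))
= 256(cos 0° + i sin 0°)
= 256


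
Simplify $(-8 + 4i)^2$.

(a + bi)^2 = a^2 - b^2 + 2abi
= (-8)^2 - 4^2 + 2*(-8)*4i
= 48 - 64i


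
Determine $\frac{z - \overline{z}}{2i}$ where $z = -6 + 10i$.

z - conjugate(z) = 2bi
(z - conjugate(z))/(2i) = 2bi/(2i) = b = 10


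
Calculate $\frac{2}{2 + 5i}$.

Multiply numerator and denominator by conjugate (2 - 5i):
= (2)(2 - 5i) / (2^2 + 5^2)
= (4 - 10i) / 29
= 4/29 - (10/29)i


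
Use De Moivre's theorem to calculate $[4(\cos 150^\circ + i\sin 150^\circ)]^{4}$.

By De Moivre: z^n = r^n(cos(nθ) + i sin(nθ))
= 4^4(cos(4*150°) + i sin(4*150°))
= 256(cos 240° + i sin 240°)
= -128 - 128*sqrt(3)i


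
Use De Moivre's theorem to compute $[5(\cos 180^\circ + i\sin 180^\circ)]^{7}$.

By De Moivre: z^n = r^n(cos(nθ) + i sin(nθ))
= 5^7(cos(7*180°) + i sin(7*180°))
= 78125(cos 180° + i sin 180°)
= -78125


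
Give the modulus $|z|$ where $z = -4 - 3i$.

|z| = sqrt(a^2 + b^2) = sqrt((-4)^2 + (-3)^2) = sqrt(25) = 5


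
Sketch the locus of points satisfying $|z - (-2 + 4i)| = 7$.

|z - z0| = r describes a circle centered at z0 with radius r
Here z0 = -2 + 4i and r = 7
Locus: Circle centered at (-2, 4) with radius 7


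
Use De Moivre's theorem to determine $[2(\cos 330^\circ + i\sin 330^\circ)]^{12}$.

By De Moivre: z^n = r^n(cos(nθ) + i sin(nθ))
= 2^12(cos(12*330°) + i sin(12*330°))
= 4096(cos 0° + i sin 0°)
= 4096


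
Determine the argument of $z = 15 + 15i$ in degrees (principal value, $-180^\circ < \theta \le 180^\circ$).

θ = arctan(b/a) = arctan(15/15) (quadrant-adjusted) = 45°


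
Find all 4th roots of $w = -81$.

|w| = 81, arg(w) = 180°
Root modulus = 81^(1/4) = 3
Root arguments: θ_k = (180° + 360°k)/4 for k = 0, 1, ..., 3
Roots: 3*sqrt(2)/2 + (3*sqrt(2)/2)i, -3*sqrt(2)/2 + (3*sqrt(2)/2)i, -3*sqrt(2)/2 - (3*sqrt(2)/2)i, 3*sqrt(2)/2 - (3*sqrt(2)/2)i


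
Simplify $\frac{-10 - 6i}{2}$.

Divisor is real, so divide each part by 2:
= -5 - 3i
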